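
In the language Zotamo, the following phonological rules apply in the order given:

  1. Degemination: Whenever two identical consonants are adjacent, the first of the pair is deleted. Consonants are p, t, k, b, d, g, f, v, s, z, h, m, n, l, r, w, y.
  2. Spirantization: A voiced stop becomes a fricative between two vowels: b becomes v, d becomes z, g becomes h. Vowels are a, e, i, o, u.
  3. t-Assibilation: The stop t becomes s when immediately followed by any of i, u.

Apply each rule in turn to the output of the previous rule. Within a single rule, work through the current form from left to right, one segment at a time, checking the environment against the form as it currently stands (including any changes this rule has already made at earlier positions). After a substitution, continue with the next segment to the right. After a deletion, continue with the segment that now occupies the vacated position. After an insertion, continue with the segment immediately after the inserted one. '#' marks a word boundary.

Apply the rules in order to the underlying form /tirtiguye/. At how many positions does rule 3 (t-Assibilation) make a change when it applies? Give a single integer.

1 Degemination: no change — [tirtiguye]
2 Spirantization: [tirtiguye] → [tirtihuye]
3 t-Assibilation: [tirtihuye] → [sirsihuye]
Rule 3 changed 2 position(s).

2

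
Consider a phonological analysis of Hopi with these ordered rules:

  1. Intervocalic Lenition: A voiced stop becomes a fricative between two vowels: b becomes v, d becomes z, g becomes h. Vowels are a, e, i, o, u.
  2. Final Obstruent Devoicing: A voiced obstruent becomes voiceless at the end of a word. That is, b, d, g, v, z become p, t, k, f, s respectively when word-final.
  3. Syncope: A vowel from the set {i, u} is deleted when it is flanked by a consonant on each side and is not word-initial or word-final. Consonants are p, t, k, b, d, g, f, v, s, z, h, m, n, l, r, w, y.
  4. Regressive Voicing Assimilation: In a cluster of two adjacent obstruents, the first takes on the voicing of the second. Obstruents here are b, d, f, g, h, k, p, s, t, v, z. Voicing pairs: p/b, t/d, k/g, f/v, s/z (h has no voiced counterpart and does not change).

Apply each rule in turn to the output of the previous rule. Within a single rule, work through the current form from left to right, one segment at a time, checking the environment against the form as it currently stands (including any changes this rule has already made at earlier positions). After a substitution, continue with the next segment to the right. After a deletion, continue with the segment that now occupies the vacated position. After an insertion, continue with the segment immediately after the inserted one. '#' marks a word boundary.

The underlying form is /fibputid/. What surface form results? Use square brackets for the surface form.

[vpptt]

1 Intervocalic Lenition: no change — [fibputid]
2 Final Obstruent Devoicing: [fibputid] → [fibputit]
3 Syncope: [fibputit] → [fbptt]
4 Regressive Voicing Assimilation: [fbptt] → [vpptt]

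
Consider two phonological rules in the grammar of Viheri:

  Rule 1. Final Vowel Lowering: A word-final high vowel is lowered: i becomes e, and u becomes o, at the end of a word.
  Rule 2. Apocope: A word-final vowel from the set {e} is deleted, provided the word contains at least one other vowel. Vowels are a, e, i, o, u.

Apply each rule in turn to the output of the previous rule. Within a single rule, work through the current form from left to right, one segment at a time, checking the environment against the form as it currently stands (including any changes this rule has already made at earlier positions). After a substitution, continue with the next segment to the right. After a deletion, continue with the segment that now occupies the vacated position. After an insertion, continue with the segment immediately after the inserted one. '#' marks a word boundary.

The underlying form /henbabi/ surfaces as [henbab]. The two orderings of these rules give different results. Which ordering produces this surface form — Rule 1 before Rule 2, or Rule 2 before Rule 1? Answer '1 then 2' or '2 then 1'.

1 then 2

Order 1 then 2:
  1 Final Vowel Lowering: [henbabi] → [henbabe]
  2 Apocope: [henbabe] → [henbab]
  result: [henbab]
Order 2 then 1:
  2 Apocope: no change — [henbabi]
  1 Final Vowel Lowering: [henbabi] → [henbabe]
  result: [henbabe]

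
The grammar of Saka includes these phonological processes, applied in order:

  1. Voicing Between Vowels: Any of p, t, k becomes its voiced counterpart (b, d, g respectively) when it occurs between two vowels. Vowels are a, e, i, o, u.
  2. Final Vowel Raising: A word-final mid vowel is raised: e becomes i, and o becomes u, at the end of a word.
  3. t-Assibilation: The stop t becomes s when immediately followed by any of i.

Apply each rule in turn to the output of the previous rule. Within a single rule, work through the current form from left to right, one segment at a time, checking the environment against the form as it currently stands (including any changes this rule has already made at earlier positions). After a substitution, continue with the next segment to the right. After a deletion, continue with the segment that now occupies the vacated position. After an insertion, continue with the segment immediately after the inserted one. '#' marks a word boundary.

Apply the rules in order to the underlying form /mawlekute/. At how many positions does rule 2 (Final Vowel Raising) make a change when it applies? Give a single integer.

1 Voicing Between Vowels: [mawlekute] → [mawlegude]
2 Final Vowel Raising: [mawlegude] → [mawlegudi]
3 t-Assibilation: no change — [mawlegudi]
Rule 2 changed 1 position(s).

1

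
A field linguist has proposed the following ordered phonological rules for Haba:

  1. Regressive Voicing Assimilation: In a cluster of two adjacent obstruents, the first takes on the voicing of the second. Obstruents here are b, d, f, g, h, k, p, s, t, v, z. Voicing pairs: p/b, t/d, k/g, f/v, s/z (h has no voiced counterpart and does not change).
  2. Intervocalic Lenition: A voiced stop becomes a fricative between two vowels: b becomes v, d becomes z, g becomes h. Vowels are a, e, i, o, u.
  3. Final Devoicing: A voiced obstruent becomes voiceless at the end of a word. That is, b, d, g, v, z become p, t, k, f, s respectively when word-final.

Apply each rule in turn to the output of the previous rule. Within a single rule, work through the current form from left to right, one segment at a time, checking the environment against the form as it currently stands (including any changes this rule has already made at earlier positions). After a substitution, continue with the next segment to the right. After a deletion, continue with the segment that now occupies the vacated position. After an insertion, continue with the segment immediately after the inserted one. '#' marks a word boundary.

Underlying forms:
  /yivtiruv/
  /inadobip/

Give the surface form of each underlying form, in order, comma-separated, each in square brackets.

/yivtiruv/:
  1 Regressive Voicing Assimilation: [yivtiruv] → [yiftiruv]
  2 Intervocalic Lenition: no change — [yiftiruv]
  3 Final Devoicing: [yiftiruv] → [yiftiruf]
/inadobip/:
  1 Regressive Voicing Assimilation: no change — [inadobip]
  2 Intervocalic Lenition: [inadobip] → [inazovip]
  3 Final Devoicing: no change — [inazovip]

[yiftiruf], [inazovip]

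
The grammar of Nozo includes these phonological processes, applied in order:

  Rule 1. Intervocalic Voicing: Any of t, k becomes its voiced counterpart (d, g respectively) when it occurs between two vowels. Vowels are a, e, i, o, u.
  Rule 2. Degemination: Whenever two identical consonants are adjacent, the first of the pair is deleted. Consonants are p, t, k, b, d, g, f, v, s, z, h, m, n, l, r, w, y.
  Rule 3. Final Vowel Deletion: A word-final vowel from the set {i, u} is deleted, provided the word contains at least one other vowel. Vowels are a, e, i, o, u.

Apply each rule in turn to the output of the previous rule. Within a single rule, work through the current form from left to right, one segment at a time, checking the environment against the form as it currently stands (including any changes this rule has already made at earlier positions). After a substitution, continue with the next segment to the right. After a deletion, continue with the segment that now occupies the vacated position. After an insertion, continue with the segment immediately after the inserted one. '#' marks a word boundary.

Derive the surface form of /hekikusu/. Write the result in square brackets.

[hegigus]

Rule 1 Intervocalic Voicing: [hekikusu] → [hegigusu]
Rule 2 Degemination: no change — [hegigusu]
Rule 3 Final Vowel Deletion: [hegigusu] → [hegigus]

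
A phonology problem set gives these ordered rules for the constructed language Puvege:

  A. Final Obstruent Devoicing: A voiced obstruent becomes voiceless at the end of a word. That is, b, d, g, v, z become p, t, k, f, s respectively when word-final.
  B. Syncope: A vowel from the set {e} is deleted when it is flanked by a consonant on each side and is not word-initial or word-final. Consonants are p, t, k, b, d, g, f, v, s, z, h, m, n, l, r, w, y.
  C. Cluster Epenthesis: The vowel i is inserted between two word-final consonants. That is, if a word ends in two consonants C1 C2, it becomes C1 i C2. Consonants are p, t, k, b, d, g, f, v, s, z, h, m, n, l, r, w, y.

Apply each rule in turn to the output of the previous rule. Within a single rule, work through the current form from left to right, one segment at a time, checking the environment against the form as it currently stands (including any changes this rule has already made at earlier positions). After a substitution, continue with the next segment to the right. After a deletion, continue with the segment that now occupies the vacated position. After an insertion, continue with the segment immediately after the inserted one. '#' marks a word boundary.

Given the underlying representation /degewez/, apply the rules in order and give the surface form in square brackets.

[dgwis]

A Final Obstruent Devoicing: [degewez] → [degewes]
B Syncope: [degewes] → [dgws]
C Cluster Epenthesis: [dgws] → [dgwis]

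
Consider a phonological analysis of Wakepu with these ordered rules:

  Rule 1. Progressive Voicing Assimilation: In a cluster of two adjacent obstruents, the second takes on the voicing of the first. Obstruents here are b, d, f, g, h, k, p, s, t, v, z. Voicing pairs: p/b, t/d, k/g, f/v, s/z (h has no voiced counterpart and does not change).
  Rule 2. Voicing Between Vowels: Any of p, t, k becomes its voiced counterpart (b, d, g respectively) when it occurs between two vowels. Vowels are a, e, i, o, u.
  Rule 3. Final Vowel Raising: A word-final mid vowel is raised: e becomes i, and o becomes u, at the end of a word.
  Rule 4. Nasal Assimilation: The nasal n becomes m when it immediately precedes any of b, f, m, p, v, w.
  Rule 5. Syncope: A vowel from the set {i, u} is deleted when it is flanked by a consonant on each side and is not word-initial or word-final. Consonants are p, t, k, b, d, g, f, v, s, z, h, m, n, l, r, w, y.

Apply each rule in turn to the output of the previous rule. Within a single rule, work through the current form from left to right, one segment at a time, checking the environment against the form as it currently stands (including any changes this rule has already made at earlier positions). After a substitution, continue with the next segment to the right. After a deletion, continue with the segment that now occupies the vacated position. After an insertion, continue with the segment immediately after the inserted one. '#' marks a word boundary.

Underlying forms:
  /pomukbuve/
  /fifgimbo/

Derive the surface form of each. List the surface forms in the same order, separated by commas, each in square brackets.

[pomkpvi], [ffkmbu]

/pomukbuve/:
  Rule 1 Progressive Voicing Assimilation: [pomukbuve] → [pomukpuve]
  Rule 2 Voicing Between Vowels: no change — [pomukpuve]
  Rule 3 Final Vowel Raising: [pomukpuve] → [pomukpuvi]
  Rule 4 Nasal Assimilation: no change — [pomukpuvi]
  Rule 5 Syncope: [pomukpuvi] → [pomkpvi]
/fifgimbo/:
  Rule 1 Progressive Voicing Assimilation: [fifgimbo] → [fifkimbo]
  Rule 2 Voicing Between Vowels: no change — [fifkimbo]
  Rule 3 Final Vowel Raising: [fifkimbo] → [fifkimbu]
  Rule 4 Nasal Assimilation: no change — [fifkimbu]
  Rule 5 Syncope: [fifkimbu] → [ffkmbu]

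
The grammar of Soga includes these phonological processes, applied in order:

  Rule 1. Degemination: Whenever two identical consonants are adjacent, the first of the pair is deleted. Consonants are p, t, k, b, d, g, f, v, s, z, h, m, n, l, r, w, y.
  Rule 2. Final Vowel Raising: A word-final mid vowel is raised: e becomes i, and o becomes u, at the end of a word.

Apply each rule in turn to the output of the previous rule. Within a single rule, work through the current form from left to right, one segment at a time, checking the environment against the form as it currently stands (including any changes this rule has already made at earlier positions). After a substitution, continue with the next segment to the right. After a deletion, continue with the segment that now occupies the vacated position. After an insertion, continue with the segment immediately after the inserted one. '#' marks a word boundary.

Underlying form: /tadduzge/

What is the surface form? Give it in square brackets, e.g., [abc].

[taduzgi]

Rule 1 Degemination: [tadduzge] → [taduzge]
Rule 2 Final Vowel Raising: [taduzge] → [taduzgi]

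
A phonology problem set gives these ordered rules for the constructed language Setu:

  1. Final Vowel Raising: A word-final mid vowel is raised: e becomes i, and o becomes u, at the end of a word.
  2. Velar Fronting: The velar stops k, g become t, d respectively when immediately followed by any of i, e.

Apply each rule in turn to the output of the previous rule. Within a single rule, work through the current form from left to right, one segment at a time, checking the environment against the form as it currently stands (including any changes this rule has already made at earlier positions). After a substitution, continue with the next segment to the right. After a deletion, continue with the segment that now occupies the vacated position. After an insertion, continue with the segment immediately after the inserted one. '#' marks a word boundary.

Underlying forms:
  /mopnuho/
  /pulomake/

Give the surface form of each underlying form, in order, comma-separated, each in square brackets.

/mopnuho/:
  1 Final Vowel Raising: [mopnuho] → [mopnuhu]
  2 Velar Fronting: no change — [mopnuhu]
/pulomake/:
  1 Final Vowel Raising: [pulomake] → [pulomaki]
  2 Velar Fronting: [pulomaki] → [pulomati]

[mopnuhu], [pulomati]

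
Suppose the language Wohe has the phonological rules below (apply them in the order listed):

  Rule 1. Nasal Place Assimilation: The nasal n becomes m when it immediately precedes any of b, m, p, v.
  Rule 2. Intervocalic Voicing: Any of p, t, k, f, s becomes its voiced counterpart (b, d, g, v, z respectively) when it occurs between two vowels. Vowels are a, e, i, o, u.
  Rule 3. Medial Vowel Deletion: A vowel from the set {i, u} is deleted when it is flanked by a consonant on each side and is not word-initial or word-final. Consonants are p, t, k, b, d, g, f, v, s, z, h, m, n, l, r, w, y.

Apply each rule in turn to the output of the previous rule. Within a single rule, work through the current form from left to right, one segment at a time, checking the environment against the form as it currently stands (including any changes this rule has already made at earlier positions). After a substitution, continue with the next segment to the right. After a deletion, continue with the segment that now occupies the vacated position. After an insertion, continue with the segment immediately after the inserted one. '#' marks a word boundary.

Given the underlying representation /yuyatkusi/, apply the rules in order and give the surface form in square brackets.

Rule 1 Nasal Place Assimilation: no change — [yuyatkusi]
Rule 2 Intervocalic Voicing: [yuyatkusi] → [yuyatkuzi]
Rule 3 Medial Vowel Deletion: [yuyatkuzi] → [yyatkzi]

[yyatkzi]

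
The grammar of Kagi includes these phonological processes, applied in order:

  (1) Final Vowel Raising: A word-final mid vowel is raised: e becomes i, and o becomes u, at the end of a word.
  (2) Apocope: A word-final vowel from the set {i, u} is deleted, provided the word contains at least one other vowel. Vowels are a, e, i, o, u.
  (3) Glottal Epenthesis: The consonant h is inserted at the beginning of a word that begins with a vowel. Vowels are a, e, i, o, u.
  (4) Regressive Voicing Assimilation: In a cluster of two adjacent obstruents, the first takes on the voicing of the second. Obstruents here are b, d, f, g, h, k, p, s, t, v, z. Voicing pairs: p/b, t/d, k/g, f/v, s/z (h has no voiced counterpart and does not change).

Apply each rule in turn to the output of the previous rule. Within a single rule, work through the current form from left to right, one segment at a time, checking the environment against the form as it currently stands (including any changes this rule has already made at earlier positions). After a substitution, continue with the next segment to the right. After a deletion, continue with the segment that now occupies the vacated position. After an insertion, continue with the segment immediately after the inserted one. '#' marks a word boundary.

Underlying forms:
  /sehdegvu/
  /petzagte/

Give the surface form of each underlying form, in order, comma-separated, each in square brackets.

/sehdegvu/:
  (1) Final Vowel Raising: no change — [sehdegvu]
  (2) Apocope: [sehdegvu] → [sehdegv]
  (3) Glottal Epenthesis: no change — [sehdegv]
  (4) Regressive Voicing Assimilation: no change — [sehdegv]
/petzagte/:
  (1) Final Vowel Raising: [petzagte] → [petzagti]
  (2) Apocope: [petzagti] → [petzagt]
  (3) Glottal Epenthesis: no change — [petzagt]
  (4) Regressive Voicing Assimilation: [petzagt] → [pedzakt]

[sehdegv], [pedzakt]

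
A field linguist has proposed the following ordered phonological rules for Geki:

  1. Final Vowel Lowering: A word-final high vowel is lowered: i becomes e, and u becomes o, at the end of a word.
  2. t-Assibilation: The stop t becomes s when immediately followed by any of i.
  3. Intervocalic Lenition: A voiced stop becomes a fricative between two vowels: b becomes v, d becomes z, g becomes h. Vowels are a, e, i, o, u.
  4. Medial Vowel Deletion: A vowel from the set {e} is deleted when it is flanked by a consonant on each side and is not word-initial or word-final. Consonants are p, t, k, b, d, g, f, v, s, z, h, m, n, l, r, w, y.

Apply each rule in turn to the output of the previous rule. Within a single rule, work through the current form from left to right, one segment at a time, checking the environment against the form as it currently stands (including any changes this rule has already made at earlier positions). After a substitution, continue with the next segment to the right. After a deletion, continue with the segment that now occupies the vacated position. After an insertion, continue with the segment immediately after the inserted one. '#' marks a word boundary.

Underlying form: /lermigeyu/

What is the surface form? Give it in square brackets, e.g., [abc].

[lrmihyo]

1 Final Vowel Lowering: [lermigeyu] → [lermigeyo]
2 t-Assibilation: no change — [lermigeyo]
3 Intervocalic Lenition: [lermigeyo] → [lermiheyo]
4 Medial Vowel Deletion: [lermiheyo] → [lrmihyo]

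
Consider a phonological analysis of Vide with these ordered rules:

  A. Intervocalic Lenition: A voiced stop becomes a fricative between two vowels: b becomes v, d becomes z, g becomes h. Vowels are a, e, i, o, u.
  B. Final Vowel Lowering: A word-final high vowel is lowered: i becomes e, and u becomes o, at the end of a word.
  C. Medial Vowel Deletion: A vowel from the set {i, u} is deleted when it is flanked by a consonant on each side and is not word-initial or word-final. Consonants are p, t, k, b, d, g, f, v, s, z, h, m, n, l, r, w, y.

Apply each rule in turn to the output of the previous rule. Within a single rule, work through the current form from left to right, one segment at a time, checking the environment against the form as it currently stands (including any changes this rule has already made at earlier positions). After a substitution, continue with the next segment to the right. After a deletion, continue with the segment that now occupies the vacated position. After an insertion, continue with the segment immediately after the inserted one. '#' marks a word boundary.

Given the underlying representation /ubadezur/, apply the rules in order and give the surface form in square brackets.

[uvazezr]

A Intervocalic Lenition: [ubadezur] → [uvazezur]
B Final Vowel Lowering: no change — [uvazezur]
C Medial Vowel Deletion: [uvazezur] → [uvazezr]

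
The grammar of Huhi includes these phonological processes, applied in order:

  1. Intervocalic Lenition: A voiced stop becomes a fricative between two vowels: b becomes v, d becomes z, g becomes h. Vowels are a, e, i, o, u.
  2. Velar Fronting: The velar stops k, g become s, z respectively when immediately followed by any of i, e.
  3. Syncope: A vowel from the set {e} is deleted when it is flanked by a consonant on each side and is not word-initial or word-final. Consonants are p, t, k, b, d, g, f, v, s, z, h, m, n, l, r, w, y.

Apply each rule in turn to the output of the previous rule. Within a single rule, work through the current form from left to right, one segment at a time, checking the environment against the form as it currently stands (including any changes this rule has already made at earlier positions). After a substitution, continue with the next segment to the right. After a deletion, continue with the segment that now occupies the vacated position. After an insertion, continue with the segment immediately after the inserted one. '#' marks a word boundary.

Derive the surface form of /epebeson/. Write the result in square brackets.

1 Intervocalic Lenition: [epebeson] → [epeveson]
2 Velar Fronting: no change — [epeveson]
3 Syncope: [epeveson] → [epvson]

[epvson]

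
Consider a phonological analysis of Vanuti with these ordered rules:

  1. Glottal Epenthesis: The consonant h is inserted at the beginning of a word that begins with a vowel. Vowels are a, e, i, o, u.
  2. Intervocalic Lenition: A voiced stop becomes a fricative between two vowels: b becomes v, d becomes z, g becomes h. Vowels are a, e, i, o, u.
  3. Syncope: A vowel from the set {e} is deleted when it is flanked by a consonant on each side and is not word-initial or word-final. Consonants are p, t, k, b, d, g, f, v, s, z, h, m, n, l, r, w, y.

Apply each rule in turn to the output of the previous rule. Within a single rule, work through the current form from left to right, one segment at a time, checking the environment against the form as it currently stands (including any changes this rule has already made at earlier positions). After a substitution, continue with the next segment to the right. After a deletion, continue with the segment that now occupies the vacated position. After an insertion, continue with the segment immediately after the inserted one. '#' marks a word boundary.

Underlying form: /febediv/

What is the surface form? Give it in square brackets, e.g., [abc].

1 Glottal Epenthesis: no change — [febediv]
2 Intervocalic Lenition: [febediv] → [feveziv]
3 Syncope: [feveziv] → [fvziv]

[fvziv]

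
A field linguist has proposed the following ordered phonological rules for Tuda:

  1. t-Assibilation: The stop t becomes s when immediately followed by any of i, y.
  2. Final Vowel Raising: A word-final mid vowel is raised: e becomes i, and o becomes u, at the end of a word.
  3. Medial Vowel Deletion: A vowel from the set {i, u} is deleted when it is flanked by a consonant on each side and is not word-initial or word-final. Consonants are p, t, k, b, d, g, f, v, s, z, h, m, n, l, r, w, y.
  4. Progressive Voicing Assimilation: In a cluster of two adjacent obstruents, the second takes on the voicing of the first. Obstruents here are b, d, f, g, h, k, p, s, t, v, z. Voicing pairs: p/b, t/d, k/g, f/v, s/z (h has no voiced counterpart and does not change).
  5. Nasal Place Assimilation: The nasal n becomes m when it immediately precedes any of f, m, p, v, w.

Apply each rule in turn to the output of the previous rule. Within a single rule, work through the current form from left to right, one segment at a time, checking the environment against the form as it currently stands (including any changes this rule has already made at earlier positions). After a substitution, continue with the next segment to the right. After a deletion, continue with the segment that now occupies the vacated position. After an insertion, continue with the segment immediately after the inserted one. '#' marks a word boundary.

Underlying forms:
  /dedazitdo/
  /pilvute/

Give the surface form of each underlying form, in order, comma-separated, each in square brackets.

[dedazddu], [plvdi]

/dedazitdo/:
  1 t-Assibilation: no change — [dedazitdo]
  2 Final Vowel Raising: [dedazitdo] → [dedazitdu]
  3 Medial Vowel Deletion: [dedazitdu] → [dedaztdu]
  4 Progressive Voicing Assimilation: [dedaztdu] → [dedazddu]
  5 Nasal Place Assimilation: no change — [dedazddu]
/pilvute/:
  1 t-Assibilation: no change — [pilvute]
  2 Final Vowel Raising: [pilvute] → [pilvuti]
  3 Medial Vowel Deletion: [pilvuti] → [plvti]
  4 Progressive Voicing Assimilation: [plvti] → [plvdi]
  5 Nasal Place Assimilation: no change — [plvdi]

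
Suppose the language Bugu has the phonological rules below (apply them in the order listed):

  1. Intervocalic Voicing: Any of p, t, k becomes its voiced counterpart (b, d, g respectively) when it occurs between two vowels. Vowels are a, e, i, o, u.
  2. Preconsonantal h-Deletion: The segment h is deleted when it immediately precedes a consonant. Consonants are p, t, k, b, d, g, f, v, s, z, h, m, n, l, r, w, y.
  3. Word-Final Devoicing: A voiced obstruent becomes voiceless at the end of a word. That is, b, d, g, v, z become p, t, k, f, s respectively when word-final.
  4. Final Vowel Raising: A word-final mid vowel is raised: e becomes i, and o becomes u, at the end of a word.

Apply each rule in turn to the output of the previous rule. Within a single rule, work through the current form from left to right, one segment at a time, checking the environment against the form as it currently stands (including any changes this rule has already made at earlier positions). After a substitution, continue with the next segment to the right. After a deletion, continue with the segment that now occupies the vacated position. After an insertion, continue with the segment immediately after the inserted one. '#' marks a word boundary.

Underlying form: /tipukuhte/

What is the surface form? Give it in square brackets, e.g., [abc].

[tibuguti]

1 Intervocalic Voicing: [tipukuhte] → [tibuguhte]
2 Preconsonantal h-Deletion: [tibuguhte] → [tibugute]
3 Word-Final Devoicing: no change — [tibugute]
4 Final Vowel Raising: [tibugute] → [tibuguti]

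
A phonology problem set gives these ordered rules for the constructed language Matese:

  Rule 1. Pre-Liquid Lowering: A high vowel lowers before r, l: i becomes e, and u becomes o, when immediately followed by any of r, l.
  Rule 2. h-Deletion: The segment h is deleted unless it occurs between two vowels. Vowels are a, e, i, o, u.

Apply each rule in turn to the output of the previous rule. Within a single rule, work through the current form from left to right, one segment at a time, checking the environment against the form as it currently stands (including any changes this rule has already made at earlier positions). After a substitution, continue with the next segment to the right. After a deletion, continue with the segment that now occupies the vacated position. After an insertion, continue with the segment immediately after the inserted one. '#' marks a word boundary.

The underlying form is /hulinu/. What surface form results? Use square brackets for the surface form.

[olinu]

Rule 1 Pre-Liquid Lowering: [hulinu] → [holinu]
Rule 2 h-Deletion: [holinu] → [olinu]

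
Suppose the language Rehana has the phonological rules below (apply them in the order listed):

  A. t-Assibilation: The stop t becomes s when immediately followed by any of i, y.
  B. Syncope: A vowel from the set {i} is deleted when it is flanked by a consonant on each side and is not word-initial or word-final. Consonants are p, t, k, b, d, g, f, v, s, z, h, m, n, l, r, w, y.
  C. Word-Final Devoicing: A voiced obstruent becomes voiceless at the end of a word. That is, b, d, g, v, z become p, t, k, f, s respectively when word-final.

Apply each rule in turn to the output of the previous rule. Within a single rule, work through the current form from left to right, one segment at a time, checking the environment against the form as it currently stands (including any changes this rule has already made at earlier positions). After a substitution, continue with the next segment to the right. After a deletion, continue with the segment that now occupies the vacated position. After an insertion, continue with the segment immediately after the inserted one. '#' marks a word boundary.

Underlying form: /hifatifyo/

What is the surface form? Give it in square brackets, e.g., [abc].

[hfasfyo]

A t-Assibilation: [hifatifyo] → [hifasifyo]
B Syncope: [hifasifyo] → [hfasfyo]
C Word-Final Devoicing: no change — [hfasfyo]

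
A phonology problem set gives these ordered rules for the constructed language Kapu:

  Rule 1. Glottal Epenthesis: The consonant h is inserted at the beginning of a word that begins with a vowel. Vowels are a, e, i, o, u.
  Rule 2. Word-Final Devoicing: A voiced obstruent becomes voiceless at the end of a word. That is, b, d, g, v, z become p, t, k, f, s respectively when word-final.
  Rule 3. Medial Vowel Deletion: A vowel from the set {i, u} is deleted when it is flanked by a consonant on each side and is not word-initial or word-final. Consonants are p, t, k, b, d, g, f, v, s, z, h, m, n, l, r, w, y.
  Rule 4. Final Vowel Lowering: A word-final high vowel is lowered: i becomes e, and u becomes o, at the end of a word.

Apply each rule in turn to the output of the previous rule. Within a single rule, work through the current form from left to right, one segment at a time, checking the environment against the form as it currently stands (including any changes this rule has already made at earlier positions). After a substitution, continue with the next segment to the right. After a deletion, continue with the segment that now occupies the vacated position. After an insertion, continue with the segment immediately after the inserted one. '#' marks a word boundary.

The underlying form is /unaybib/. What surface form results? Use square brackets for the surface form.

Rule 1 Glottal Epenthesis: [unaybib] → [hunaybib]
Rule 2 Word-Final Devoicing: [hunaybib] → [hunaybip]
Rule 3 Medial Vowel Deletion: [hunaybip] → [hnaybp]
Rule 4 Final Vowel Lowering: no change — [hnaybp]

[hnaybp]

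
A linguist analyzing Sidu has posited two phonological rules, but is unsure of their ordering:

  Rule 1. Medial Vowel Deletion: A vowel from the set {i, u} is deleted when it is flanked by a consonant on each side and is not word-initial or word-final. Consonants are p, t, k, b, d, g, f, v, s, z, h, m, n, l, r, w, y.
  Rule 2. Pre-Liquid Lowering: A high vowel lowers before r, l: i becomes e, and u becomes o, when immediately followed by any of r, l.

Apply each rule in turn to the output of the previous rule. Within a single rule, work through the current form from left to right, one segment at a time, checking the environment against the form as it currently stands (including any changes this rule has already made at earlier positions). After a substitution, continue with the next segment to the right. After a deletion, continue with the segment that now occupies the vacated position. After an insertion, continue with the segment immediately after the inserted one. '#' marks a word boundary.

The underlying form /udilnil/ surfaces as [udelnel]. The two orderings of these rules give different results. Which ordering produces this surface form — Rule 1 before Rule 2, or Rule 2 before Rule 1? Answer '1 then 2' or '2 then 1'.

2 then 1

Order 1 then 2:
  1 Medial Vowel Deletion: [udilnil] → [udlnl]
  2 Pre-Liquid Lowering: no change — [udlnl]
  result: [udlnl]
Order 2 then 1:
  2 Pre-Liquid Lowering: [udilnil] → [udelnel]
  1 Medial Vowel Deletion: no change — [udelnel]
  result: [udelnel]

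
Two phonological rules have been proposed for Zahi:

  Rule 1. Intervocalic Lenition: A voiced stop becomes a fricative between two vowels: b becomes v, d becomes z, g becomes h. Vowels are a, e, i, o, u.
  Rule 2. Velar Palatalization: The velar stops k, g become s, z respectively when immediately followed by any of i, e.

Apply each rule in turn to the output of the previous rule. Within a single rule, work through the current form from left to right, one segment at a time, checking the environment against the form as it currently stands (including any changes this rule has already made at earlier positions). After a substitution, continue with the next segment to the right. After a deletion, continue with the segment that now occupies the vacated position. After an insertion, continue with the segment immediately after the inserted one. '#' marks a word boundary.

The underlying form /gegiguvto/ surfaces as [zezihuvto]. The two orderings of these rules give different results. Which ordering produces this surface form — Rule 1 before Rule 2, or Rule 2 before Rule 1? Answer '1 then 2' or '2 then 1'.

Order 1 then 2:
  1 Intervocalic Lenition: [gegiguvto] → [gehihuvto]
  2 Velar Palatalization: [gehihuvto] → [zehihuvto]
  result: [zehihuvto]
Order 2 then 1:
  2 Velar Palatalization: [gegiguvto] → [zeziguvto]
  1 Intervocalic Lenition: [zeziguvto] → [zezihuvto]
  result: [zezihuvto]

2 then 1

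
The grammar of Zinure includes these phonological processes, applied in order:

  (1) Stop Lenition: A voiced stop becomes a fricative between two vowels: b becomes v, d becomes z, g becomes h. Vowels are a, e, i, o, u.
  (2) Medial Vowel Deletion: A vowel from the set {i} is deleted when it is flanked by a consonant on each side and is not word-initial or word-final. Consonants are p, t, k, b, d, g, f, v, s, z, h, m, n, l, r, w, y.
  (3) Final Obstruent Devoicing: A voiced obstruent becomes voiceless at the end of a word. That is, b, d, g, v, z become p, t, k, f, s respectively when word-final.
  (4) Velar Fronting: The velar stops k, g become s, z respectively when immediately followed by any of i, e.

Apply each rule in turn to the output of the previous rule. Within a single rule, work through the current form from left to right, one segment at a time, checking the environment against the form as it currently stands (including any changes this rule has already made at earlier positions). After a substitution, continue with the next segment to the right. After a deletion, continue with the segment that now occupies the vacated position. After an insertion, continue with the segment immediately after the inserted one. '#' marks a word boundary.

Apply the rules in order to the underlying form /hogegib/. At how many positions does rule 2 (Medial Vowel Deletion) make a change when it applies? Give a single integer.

1

(1) Stop Lenition: [hogegib] → [hohehib]
(2) Medial Vowel Deletion: [hohehib] → [hohehb]
(3) Final Obstruent Devoicing: [hohehb] → [hohehp]
(4) Velar Fronting: no change — [hohehp]
Rule 2 changed 1 position(s).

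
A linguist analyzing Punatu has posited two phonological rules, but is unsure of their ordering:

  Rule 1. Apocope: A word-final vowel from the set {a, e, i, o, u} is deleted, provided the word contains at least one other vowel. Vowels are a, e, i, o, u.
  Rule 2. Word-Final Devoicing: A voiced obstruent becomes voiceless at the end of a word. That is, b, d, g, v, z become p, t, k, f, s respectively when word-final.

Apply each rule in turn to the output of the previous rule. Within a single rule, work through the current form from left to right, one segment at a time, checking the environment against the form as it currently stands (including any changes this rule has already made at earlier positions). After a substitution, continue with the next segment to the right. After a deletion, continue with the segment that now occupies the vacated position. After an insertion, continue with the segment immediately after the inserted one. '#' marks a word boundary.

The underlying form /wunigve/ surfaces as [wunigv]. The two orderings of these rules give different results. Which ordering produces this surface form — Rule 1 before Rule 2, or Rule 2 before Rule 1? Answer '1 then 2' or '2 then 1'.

Order 1 then 2:
  1 Apocope: [wunigve] → [wunigv]
  2 Word-Final Devoicing: [wunigv] → [wunigf]
  result: [wunigf]
Order 2 then 1:
  2 Word-Final Devoicing: no change — [wunigve]
  1 Apocope: [wunigve] → [wunigv]
  result: [wunigv]

2 then 1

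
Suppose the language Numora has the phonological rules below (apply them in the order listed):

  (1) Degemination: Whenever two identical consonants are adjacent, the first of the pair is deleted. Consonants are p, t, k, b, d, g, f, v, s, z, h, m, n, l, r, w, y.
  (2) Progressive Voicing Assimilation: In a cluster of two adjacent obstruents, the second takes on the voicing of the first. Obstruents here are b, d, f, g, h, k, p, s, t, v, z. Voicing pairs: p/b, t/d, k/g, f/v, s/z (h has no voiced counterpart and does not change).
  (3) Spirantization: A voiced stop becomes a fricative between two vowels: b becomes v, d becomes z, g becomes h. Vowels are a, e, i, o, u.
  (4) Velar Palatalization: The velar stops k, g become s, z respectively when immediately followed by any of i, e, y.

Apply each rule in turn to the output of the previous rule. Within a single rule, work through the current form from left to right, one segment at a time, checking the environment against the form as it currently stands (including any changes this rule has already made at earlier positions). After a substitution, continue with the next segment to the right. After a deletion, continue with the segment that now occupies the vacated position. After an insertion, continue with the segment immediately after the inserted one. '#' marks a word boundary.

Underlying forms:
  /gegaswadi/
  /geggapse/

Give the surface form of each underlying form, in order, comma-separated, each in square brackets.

[zehaswazi], [zehapse]

/gegaswadi/:
  (1) Degemination: no change — [gegaswadi]
  (2) Progressive Voicing Assimilation: no change — [gegaswadi]
  (3) Spirantization: [gegaswadi] → [gehaswazi]
  (4) Velar Palatalization: [gehaswazi] → [zehaswazi]
/geggapse/:
  (1) Degemination: [geggapse] → [gegapse]
  (2) Progressive Voicing Assimilation: no change — [gegapse]
  (3) Spirantization: [gegapse] → [gehapse]
  (4) Velar Palatalization: [gehapse] → [zehapse]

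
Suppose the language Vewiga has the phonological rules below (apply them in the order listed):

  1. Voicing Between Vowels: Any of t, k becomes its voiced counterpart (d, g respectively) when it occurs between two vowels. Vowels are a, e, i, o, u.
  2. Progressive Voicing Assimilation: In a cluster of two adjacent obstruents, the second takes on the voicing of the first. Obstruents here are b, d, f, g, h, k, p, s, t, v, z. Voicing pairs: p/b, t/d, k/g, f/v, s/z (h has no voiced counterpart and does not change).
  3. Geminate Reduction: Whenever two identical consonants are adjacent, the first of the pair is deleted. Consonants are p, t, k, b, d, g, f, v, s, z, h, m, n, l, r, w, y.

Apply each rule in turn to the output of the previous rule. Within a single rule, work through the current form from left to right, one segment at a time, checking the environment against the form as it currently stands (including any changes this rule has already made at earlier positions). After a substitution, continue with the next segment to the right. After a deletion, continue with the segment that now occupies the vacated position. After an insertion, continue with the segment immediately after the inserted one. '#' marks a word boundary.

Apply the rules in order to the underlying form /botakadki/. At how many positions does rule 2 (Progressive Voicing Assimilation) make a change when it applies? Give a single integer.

1 Voicing Between Vowels: [botakadki] → [bodagadki]
2 Progressive Voicing Assimilation: [bodagadki] → [bodagadgi]
3 Geminate Reduction: no change — [bodagadgi]
Rule 2 changed 1 position(s).

1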